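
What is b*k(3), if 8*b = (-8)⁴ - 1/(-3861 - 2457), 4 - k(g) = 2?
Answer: 25878529/25272 ≈ 1024.0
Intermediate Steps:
k(g) = 2 (k(g) = 4 - 1*2 = 4 - 2 = 2)
b = 25878529/50544 (b = ((-8)⁴ - 1/(-3861 - 2457))/8 = (4096 - 1/(-6318))/8 = (4096 - 1*(-1/6318))/8 = (4096 + 1/6318)/8 = (⅛)*(25878529/6318) = 25878529/50544 ≈ 512.00)
b*k(3) = (25878529/50544)*2 = 25878529/25272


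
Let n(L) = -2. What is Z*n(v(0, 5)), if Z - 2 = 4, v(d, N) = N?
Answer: -12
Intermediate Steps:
Z = 6 (Z = 2 + 4 = 6)
Z*n(v(0, 5)) = 6*(-2) = -12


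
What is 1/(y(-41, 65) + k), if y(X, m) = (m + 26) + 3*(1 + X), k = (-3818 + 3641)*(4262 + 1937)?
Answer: -1/1097252 ≈ -9.1137e-7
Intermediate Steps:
k = -1097223 (k = -177*6199 = -1097223)
y(X, m) = 29 + m + 3*X (y(X, m) = (26 + m) + (3 + 3*X) = 29 + m + 3*X)
1/(y(-41, 65) + k) = 1/((29 + 65 + 3*(-41)) - 1097223) = 1/((29 + 65 - 123) - 1097223) = 1/(-29 - 1097223) = 1/(-1097252) = -1/1097252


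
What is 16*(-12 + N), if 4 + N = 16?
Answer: 0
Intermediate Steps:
N = 12 (N = -4 + 16 = 12)
16*(-12 + N) = 16*(-12 + 12) = 16*0 = 0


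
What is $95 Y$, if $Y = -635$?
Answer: $-60325$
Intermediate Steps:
$95 Y = 95 \left(-635\right) = -60325$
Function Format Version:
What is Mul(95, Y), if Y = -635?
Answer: -60325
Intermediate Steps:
Mul(95, Y) = Mul(95, -635) = -60325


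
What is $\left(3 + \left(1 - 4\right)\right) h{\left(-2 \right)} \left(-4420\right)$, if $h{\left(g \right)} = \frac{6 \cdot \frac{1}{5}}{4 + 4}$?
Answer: $0$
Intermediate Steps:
$h{\left(g \right)} = \frac{3}{20}$ ($h{\left(g \right)} = \frac{6 \cdot \frac{1}{5}}{8} = \frac{6}{5} \cdot \frac{1}{8} = \frac{3}{20}$)
$\left(3 + \left(1 - 4\right)\right) h{\left(-2 \right)} \left(-4420\right) = \left(3 + \left(1 - 4\right)\right) \frac{3}{20} \left(-4420\right) = \left(3 - 3\right) \frac{3}{20} \left(-4420\right) = 0 \cdot \frac{3}{20} \left(-4420\right) = 0 \left(-4420\right) = 0$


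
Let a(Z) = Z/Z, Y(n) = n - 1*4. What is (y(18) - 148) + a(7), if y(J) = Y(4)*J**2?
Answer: -147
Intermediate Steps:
Y(n) = -4 + n (Y(n) = n - 4 = -4 + n)
a(Z) = 1
y(J) = 0 (y(J) = (-4 + 4)*J**2 = 0*J**2 = 0)
(y(18) - 148) + a(7) = (0 - 148) + 1 = -148 + 1 = -147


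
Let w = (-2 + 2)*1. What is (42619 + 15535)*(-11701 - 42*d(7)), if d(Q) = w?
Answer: -680459954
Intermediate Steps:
w = 0 (w = 0*1 = 0)
d(Q) = 0
(42619 + 15535)*(-11701 - 42*d(7)) = (42619 + 15535)*(-11701 - 42*0) = 58154*(-11701 + 0) = 58154*(-11701) = -680459954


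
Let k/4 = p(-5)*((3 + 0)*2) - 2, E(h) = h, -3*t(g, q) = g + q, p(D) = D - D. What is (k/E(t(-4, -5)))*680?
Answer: -5440/3 ≈ -1813.3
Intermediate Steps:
p(D) = 0
t(g, q) = -g/3 - q/3 (t(g, q) = -(g + q)/3 = -g/3 - q/3)
k = -8 (k = 4*(0*((3 + 0)*2) - 2) = 4*(0*(3*2) - 2) = 4*(0*6 - 2) = 4*(0 - 2) = 4*(-2) = -8)
(k/E(t(-4, -5)))*680 = -8/(-⅓*(-4) - ⅓*(-5))*680 = -8/(4/3 + 5/3)*680 = -8/3*680 = -5440/3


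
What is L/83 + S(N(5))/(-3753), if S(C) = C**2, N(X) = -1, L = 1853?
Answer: 6954226/311499 ≈ 22.325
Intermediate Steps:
L/83 + S(N(5))/(-3753) = 1853/83 + (-1)**2/(-3753) = 1853*(1/83) + 1*(-1/3753) = 1853/83 - 1/3753 = 6954226/311499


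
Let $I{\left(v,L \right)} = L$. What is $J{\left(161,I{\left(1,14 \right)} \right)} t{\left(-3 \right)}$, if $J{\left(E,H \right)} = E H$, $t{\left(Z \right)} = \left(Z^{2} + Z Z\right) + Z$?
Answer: $33810$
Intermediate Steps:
$t{\left(Z \right)} = Z + 2 Z^{2}$ ($t{\left(Z \right)} = \left(Z^{2} + Z^{2}\right) + Z = 2 Z^{2} + Z = Z + 2 Z^{2}$)
$J{\left(161,I{\left(1,14 \right)} \right)} t{\left(-3 \right)} = 161 \cdot 14 \left(- 3 \left(1 + 2 \left(-3\right)\right)\right) = 2254 \left(- 3 \left(1 - 6\right)\right) = 2254 \left(\left(-3\right) \left(-5\right)\right) = 2254 \cdot 15 = 33810$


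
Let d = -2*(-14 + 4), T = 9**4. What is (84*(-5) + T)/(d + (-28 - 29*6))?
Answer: -6141/182 ≈ -33.742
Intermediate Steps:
T = 6561
d = 20 (d = -2*(-10) = 20)
(84*(-5) + T)/(d + (-28 - 29*6)) = (84*(-5) + 6561)/(20 + (-28 - 29*6)) = (-420 + 6561)/(20 + (-28 - 174)) = 6141/(20 - 202) = 6141/(-182) = 6141*(-1/182) = -6141/182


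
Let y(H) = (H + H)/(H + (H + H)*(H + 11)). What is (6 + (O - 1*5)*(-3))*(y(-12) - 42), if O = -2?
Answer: -1188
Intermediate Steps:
y(H) = 2*H/(H + 2*H*(11 + H)) (y(H) = (2*H)/(H + (2*H)*(11 + H)) = (2*H)/(H + 2*H*(11 + H)) = 2*H/(H + 2*H*(11 + H)))
(6 + (O - 1*5)*(-3))*(y(-12) - 42) = (6 + (-2 - 1*5)*(-3))*(2/(23 + 2*(-12)) - 42) = (6 + (-2 - 5)*(-3))*(2/(23 - 24) - 42) = (6 - 7*(-3))*(2/(-1) - 42) = (6 + 21)*(2*(-1) - 42) = 27*(-2 - 42) = 27*(-44) = -1188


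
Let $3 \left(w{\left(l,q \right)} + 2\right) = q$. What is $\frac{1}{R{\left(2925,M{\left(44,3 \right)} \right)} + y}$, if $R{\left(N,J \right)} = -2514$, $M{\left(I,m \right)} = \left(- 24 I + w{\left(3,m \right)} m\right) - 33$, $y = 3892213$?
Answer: $\frac{1}{3889699} \approx 2.5709 \cdot 10^{-7}$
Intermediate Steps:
$w{\left(l,q \right)} = -2 + \frac{q}{3}$
$M{\left(I,m \right)} = -33 - 24 I + m \left(-2 + \frac{m}{3}\right)$ ($M{\left(I,m \right)} = \left(- 24 I + \left(-2 + \frac{m}{3}\right) m\right) - 33 = \left(- 24 I + m \left(-2 + \frac{m}{3}\right)\right) - 33 = -33 - 24 I + m \left(-2 + \frac{m}{3}\right)$)
$\frac{1}{R{\left(2925,M{\left(44,3 \right)} \right)} + y} = \frac{1}{-2514 + 3892213} = \frac{1}{3889699}$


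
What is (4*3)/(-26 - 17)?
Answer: -12/43 ≈ -0.27907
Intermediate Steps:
(4*3)/(-26 - 17) = 12/(-43) = -1/43*12 = -12/43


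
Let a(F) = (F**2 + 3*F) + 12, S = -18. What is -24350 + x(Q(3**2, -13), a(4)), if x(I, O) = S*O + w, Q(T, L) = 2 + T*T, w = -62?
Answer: -25132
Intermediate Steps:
a(F) = 12 + F**2 + 3*F
Q(T, L) = 2 + T**2
x(I, O) = -62 - 18*O (x(I, O) = -18*O - 62 = -62 - 18*O)
-24350 + x(Q(3**2, -13), a(4)) = -24350 + (-62 - 18*(12 + 4**2 + 3*4)) = -24350 + (-62 - 18*(12 + 16 + 12)) = -24350 + (-62 - 18*40) = -24350 + (-62 - 720) = -24350 - 782 = -25132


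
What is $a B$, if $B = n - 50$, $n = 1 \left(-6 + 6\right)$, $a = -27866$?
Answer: $1393300$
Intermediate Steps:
$n = 0$ ($n = 1 \cdot 0 = 0$)
$B = -50$ ($B = 0 - 50 = -50$)
$a B = \left(-27866\right) \left(-50\right) = 1393300$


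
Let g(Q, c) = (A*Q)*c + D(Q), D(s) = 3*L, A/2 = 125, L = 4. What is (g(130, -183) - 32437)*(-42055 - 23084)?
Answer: 389526334575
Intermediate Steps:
A = 250 (A = 2*125 = 250)
D(s) = 12 (D(s) = 3*4 = 12)
g(Q, c) = 12 + 250*Q*c (g(Q, c) = (250*Q)*c + 12 = 250*Q*c + 12 = 12 + 250*Q*c)
(g(130, -183) - 32437)*(-42055 - 23084) = ((12 + 250*130*(-183)) - 32437)*(-42055 - 23084) = ((12 - 5947500) - 32437)*(-65139) = (-5947488 - 32437)*(-65139) = -5979925*(-65139) = 389526334575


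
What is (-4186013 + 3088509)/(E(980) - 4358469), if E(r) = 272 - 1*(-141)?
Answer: 137188/544757 ≈ 0.25183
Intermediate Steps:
E(r) = 413 (E(r) = 272 + 141 = 413)
(-4186013 + 3088509)/(E(980) - 4358469) = (-4186013 + 3088509)/(413 - 4358469) = -1097504/(-4358056) = -1097504*(-1/4358056) = 137188/544757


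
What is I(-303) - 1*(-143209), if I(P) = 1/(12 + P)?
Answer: 41673818/291 ≈ 1.4321e+5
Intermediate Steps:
I(-303) - 1*(-143209) = 1/(12 - 303) - 1*(-143209) = 1/(-291) + 143209 = -1/291 + 143209 = 41673818/291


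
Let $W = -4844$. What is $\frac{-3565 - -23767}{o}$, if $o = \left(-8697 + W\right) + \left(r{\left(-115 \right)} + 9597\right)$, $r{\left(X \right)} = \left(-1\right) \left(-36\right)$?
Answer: $- \frac{10101}{1954} \approx -5.1694$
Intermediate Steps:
$r{\left(X \right)} = 36$
$o = -3908$ ($o = \left(-8697 - 4844\right) + \left(36 + 9597\right) = -13541 + 9633 = -3908$)
$\frac{-3565 - -23767}{o} = \frac{-3565 - -23767}{-3908} = \left(-3565 + 23767\right) \left(- \frac{1}{3908}\right) = 20202 \left(- \frac{1}{3908}\right) = - \frac{10101}{1954}$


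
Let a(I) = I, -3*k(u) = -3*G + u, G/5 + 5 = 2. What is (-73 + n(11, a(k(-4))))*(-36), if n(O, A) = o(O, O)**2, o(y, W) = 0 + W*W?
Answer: -524448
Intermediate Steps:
G = -15 (G = -25 + 5*2 = -25 + 10 = -15)
k(u) = -15 - u/3 (k(u) = -(-3*(-15) + u)/3 = -(45 + u)/3 = -15 - u/3)
o(y, W) = W**2 (o(y, W) = 0 + W**2 = W**2)
n(O, A) = O**4 (n(O, A) = (O**2)**2 = O**4)
(-73 + n(11, a(k(-4))))*(-36) = (-73 + 11**4)*(-36) = (-73 + 14641)*(-36) = 14568*(-36) = -524448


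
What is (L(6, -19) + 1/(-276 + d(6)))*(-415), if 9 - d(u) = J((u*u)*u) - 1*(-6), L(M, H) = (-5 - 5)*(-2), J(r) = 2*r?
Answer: -1170217/141 ≈ -8299.4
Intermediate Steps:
L(M, H) = 20 (L(M, H) = -10*(-2) = 20)
d(u) = 3 - 2*u³ (d(u) = 9 - (2*((u*u)*u) - 1*(-6)) = 9 - (2*(u²*u) + 6) = 9 - (2*u³ + 6) = 9 - (6 + 2*u³) = 9 + (-6 - 2*u³) = 3 - 2*u³)
(L(6, -19) + 1/(-276 + d(6)))*(-415) = (20 + 1/(-276 + (3 - 2*6³)))*(-415) = (20 + 1/(-276 + (3 - 2*216)))*(-415) = (20 + 1/(-276 + (3 - 432)))*(-415) = (20 + 1/(-276 - 429))*(-415) = (20 + 1/(-705))*(-415) = (20 - 1/705)*(-415) = (14099/705)*(-415) = -1170217/141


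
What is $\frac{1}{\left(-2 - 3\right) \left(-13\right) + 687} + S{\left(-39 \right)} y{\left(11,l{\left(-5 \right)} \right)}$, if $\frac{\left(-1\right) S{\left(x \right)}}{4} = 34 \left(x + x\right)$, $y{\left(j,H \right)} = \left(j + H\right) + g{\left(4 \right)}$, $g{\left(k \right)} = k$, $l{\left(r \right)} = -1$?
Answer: $\frac{111681025}{752} \approx 1.4851 \cdot 10^{5}$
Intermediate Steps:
$y{\left(j,H \right)} = 4 + H + j$ ($y{\left(j,H \right)} = \left(j + H\right) + 4 = \left(H + j\right) + 4 = 4 + H + j$)
$S{\left(x \right)} = - 272 x$ ($S{\left(x \right)} = - 4 \cdot 34 \left(x + x\right) = - 4 \cdot 34 \cdot 2 x = - 4 \cdot 68 x = - 272 x$)
$\frac{1}{\left(-2 - 3\right) \left(-13\right) + 687} + S{\left(-39 \right)} y{\left(11,l{\left(-5 \right)} \right)} = \frac{1}{\left(-2 - 3\right) \left(-13\right) + 687} + \left(-272\right) \left(-39\right) \left(4 - 1 + 11\right) = \frac{1}{\left(-5\right) \left(-13\right) + 687} + 10608 \cdot 14 = \frac{1}{65 + 687} + 148512 = \frac{1}{752} + 148512 = \frac{111681025}{752}$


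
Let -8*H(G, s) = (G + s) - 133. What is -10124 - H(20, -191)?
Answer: -10162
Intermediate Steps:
H(G, s) = 133/8 - G/8 - s/8 (H(G, s) = -((G + s) - 133)/8 = -(-133 + G + s)/8 = 133/8 - G/8 - s/8)
-10124 - H(20, -191) = -10124 - (133/8 - ⅛*20 - ⅛*(-191)) = -10124 - (133/8 - 5/2 + 191/8) = -10124 - 1*38 = -10124 - 38 = -10162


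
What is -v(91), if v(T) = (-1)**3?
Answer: 1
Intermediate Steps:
v(T) = -1
-v(91) = -1*(-1) = 1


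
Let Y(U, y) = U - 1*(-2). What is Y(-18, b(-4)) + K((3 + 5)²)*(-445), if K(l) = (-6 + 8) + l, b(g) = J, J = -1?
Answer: -29386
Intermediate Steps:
b(g) = -1
Y(U, y) = 2 + U (Y(U, y) = U + 2 = 2 + U)
K(l) = 2 + l
Y(-18, b(-4)) + K((3 + 5)²)*(-445) = (2 - 18) + (2 + (3 + 5)²)*(-445) = -16 + (2 + 8²)*(-445) = -16 + (2 + 64)*(-445) = -16 + 66*(-445) = -16 - 29370 = -29386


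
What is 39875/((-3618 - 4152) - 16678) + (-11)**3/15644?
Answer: -164086197/95616128 ≈ -1.7161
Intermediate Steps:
39875/((-3618 - 4152) - 16678) + (-11)**3/15644 = 39875/(-7770 - 16678) - 1331*1/15644 = 39875/(-24448) - 1331/15644 = 39875*(-1/24448) - 1331/15644 = -39875/24448 - 1331/15644 = -164086197/95616128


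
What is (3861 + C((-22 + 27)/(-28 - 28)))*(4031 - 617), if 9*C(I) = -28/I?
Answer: 199506194/15 ≈ 1.3300e+7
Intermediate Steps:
C(I) = -28/(9*I) (C(I) = (-28/I)/9 = -28/(9*I))
(3861 + C((-22 + 27)/(-28 - 28)))*(4031 - 617) = (3861 - 28*(-28 - 28)/(-22 + 27)/9)*(4031 - 617) = (3861 - 28/(9*(5/(-56))))*3414 = (3861 - 28/(9*(5*(-1/56))))*3414 = (3861 - 28/(9*(-5/56)))*3414 = (3861 - 28/9*(-56/5))*3414 = (3861 + 1568/45)*3414 = (175313/45)*3414 = 199506194/15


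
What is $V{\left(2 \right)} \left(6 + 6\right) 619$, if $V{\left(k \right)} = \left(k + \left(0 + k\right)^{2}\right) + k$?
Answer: $59424$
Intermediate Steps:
$V{\left(k \right)} = k^{2} + 2 k$ ($V{\left(k \right)} = \left(k + k^{2}\right) + k = k^{2} + 2 k$)
$V{\left(2 \right)} \left(6 + 6\right) 619 = 2 \left(2 + 2\right) \left(6 + 6\right) 619 = 2 \cdot 4 \cdot 12 \cdot 619 = 8 \cdot 12 \cdot 619 = 96 \cdot 619 = 59424$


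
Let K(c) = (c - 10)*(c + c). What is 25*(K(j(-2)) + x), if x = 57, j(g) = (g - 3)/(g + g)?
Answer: 7025/8 ≈ 878.13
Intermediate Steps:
j(g) = (-3 + g)/(2*g) (j(g) = (-3 + g)/((2*g)) = (-3 + g)*(1/(2*g)) = (-3 + g)/(2*g))
K(c) = 2*c*(-10 + c) (K(c) = (-10 + c)*(2*c) = 2*c*(-10 + c))
25*(K(j(-2)) + x) = 25*(2*((1/2)*(-3 - 2)/(-2))*(-10 + (1/2)*(-3 - 2)/(-2)) + 57) = 25*(2*((1/2)*(-1/2)*(-5))*(-10 + (1/2)*(-1/2)*(-5)) + 57) = 25*(2*(5/4)*(-10 + 5/4) + 57) = 25*(2*(5/4)*(-35/4) + 57) = 25*(-175/8 + 57) = 25*(281/8) = 7025/8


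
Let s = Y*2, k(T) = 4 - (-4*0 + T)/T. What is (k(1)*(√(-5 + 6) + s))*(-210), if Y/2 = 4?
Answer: -10710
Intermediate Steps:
Y = 8 (Y = 2*4 = 8)
k(T) = 3 (k(T) = 4 - (0 + T)/T = 4 - T/T = 4 - 1*1 = 4 - 1 = 3)
s = 16 (s = 8*2 = 16)
(k(1)*(√(-5 + 6) + s))*(-210) = (3*(√(-5 + 6) + 16))*(-210) = (3*(√1 + 16))*(-210) = (3*(1 + 16))*(-210) = (3*17)*(-210) = 51*(-210) = -10710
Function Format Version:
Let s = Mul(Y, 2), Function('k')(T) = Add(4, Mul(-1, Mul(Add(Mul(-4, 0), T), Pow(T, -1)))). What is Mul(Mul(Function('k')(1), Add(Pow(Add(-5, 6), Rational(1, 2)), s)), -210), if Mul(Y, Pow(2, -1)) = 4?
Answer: -10710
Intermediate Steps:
Y = 8 (Y = Mul(2, 4) = 8)
Function('k')(T) = 3 (Function('k')(T) = Add(4, Mul(-1, Mul(Add(0, T), Pow(T, -1)))) = Add(4, Mul(-1, Mul(T, Pow(T, -1)))) = Add(4, Mul(-1, 1)) = Add(4, -1) = 3)
s = 16 (s = Mul(8, 2) = 16)
Mul(Mul(Function('k')(1), Add(Pow(Add(-5, 6), Rational(1, 2)), s)), -210) = Mul(Mul(3, Add(Pow(Add(-5, 6), Rational(1, 2)), 16)), -210) = Mul(Mul(3, Add(Pow(1, Rational(1, 2)), 16)), -210) = Mul(Mul(3, Add(1, 16)), -210) = Mul(Mul(3, 17), -210) = Mul(51, -210) = -10710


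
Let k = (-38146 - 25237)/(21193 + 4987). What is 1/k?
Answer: -26180/63383 ≈ -0.41304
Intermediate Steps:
k = -63383/26180 ≈ -2.4210
1/k = 1/(-63383/26180) = -26180/63383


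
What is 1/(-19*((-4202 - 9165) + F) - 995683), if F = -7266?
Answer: -1/603656 ≈ -1.6566e-6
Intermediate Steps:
1/(-19*((-4202 - 9165) + F) - 995683) = 1/(-19*((-4202 - 9165) - 7266) - 995683) = 1/(-19*(-13367 - 7266) - 995683) = 1/(-19*(-20633) - 995683) = 1/(392027 - 995683) = 1/(-603656) = -1/603656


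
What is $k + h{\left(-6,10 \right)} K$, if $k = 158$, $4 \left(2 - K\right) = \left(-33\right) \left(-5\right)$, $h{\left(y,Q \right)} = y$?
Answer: $\frac{787}{2} \approx 393.5$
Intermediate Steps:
$K = - \frac{157}{4}$ ($K = 2 - \frac{\left(-33\right) \left(-5\right)}{4} = 2 - \frac{165}{4} = - \frac{157}{4} \approx -39.25$)
$k + h{\left(-6,10 \right)} K = 158 - - \frac{471}{2} = 158 + \frac{471}{2} = \frac{787}{2}$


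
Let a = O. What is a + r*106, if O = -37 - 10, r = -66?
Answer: -7043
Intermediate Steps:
O = -47
a = -47
a + r*106 = -47 - 66*106 = -47 - 6996 = -7043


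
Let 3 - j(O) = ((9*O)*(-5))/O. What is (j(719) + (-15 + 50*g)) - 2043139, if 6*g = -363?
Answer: -2046131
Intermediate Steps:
g = -121/2 (g = (1/6)*(-363) = -121/2 ≈ -60.500)
j(O) = 48 (j(O) = 3 - (9*O)*(-5)/O = 3 - (-45*O)/O = 3 - 1*(-45) = 3 + 45 = 48)
(j(719) + (-15 + 50*g)) - 2043139 = (48 + (-15 + 50*(-121/2))) - 2043139 = (48 + (-15 - 3025)) - 2043139 = (48 - 3040) - 2043139 = -2992 - 2043139 = -2046131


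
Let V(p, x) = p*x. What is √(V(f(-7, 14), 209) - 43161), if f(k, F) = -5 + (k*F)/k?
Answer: 8*I*√645 ≈ 203.17*I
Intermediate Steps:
f(k, F) = -5 + F (f(k, F) = -5 + (F*k)/k = -5 + F)
√(V(f(-7, 14), 209) - 43161) = √((-5 + 14)*209 - 43161) = √(9*209 - 43161) = √(1881 - 43161) = √(-41280) = 8*I*√645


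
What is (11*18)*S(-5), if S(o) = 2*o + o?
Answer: -2970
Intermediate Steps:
S(o) = 3*o
(11*18)*S(-5) = (11*18)*(3*(-5)) = 198*(-15) = -2970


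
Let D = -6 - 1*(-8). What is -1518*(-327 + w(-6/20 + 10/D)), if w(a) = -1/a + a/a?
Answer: 23273976/47 ≈ 4.9519e+5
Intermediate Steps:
D = 2 (D = -6 + 8 = 2)
w(a) = 1 - 1/a (w(a) = -1/a + 1 = 1 - 1/a)
-1518*(-327 + w(-6/20 + 10/D)) = -1518*(-327 + (-1 + (-6/20 + 10/2))/(-6/20 + 10/2)) = -1518*(-327 + (-1 + (-6*1/20 + 10*(1/2)))/(-6*1/20 + 10*(1/2))) = -1518*(-327 + (-1 + (-3/10 + 5))/(-3/10 + 5)) = -1518*(-327 + (-1 + 47/10)/(47/10)) = -1518*(-327 + (10/47)*(37/10)) = -1518*(-327 + 37/47) = -1518*(-15332/47) = 23273976/47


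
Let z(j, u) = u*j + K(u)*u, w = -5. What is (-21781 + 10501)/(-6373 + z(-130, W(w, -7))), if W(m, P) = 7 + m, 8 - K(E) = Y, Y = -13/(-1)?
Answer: 11280/6643 ≈ 1.6980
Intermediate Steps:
Y = 13 (Y = -13*(-1) = 13)
K(E) = -5 (K(E) = 8 - 1*13 = 8 - 13 = -5)
z(j, u) = -5*u + j*u (z(j, u) = u*j - 5*u = j*u - 5*u = -5*u + j*u)
(-21781 + 10501)/(-6373 + z(-130, W(w, -7))) = (-21781 + 10501)/(-6373 + (7 - 5)*(-5 - 130)) = -11280/(-6373 + 2*(-135)) = -11280/(-6373 - 270) = -11280/(-6643) = -11280*(-1/6643) = 11280/6643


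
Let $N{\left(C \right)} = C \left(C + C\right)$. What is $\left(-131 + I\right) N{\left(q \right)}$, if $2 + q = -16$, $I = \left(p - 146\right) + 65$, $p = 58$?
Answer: $-99792$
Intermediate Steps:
$I = -23$ ($I = \left(58 - 146\right) + 65 = -88 + 65 = -23$)
$q = -18$ ($q = -2 - 16 = -18$)
$N{\left(C \right)} = 2 C^{2}$ ($N{\left(C \right)} = C 2 C = 2 C^{2}$)
$\left(-131 + I\right) N{\left(q \right)} = \left(-131 - 23\right) 2 \left(-18\right)^{2} = - 154 \cdot 2 \cdot 324 = \left(-154\right) 648 = -99792$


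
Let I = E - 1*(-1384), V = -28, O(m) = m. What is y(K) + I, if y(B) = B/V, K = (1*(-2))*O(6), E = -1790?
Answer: -2839/7 ≈ -405.57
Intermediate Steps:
V = -28 (V = -7*4 = -28)
K = -12 (K = (1*(-2))*6 = -2*6 = -12)
y(B) = -B/28 (y(B) = B/(-28) = B*(-1/28) = -B/28)
I = -406 (I = -1790 - 1*(-1384) = -1790 + 1384 = -406)
y(K) + I = -1/28*(-12) - 406 = 3/7 - 406 = -2839/7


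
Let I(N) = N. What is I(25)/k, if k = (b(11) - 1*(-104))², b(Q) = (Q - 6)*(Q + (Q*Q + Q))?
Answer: 25/670761 ≈ 3.7271e-5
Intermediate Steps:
b(Q) = (-6 + Q)*(Q² + 2*Q) (b(Q) = (-6 + Q)*(Q + (Q² + Q)) = (-6 + Q)*(Q + (Q + Q²)) = (-6 + Q)*(Q² + 2*Q))
k = 670761 (k = (11*(-12 + 11² - 4*11) - 1*(-104))² = (11*(-12 + 121 - 44) + 104)² = (11*65 + 104)² = (715 + 104)² = 819² = 670761)
I(25)/k = 25/670761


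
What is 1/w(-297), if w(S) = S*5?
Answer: -1/1485 ≈ -0.00067340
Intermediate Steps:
w(S) = 5*S
1/w(-297) = 1/(5*(-297)) = 1/(-1485) = -1/1485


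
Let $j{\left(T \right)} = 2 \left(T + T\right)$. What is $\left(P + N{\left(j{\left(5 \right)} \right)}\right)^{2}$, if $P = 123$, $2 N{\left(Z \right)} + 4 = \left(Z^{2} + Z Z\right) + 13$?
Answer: $\frac{1113025}{4} \approx 2.7826 \cdot 10^{5}$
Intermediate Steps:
$j{\left(T \right)} = 4 T$ ($j{\left(T \right)} = 2 \cdot 2 T = 4 T$)
$N{\left(Z \right)} = \frac{9}{2} + Z^{2}$ ($N{\left(Z \right)} = -2 + \frac{\left(Z^{2} + Z Z\right) + 13}{2} = -2 + \frac{\left(Z^{2} + Z^{2}\right) + 13}{2} = -2 + \frac{2 Z^{2} + 13}{2} = -2 + \frac{13 + 2 Z^{2}}{2} = -2 + \left(\frac{13}{2} + Z^{2}\right) = \frac{9}{2} + Z^{2}$)
$\left(P + N{\left(j{\left(5 \right)} \right)}\right)^{2} = \left(123 + \left(\frac{9}{2} + \left(4 \cdot 5\right)^{2}\right)\right)^{2} = \left(123 + \left(\frac{9}{2} + 20^{2}\right)\right)^{2} = \left(123 + \left(\frac{9}{2} + 400\right)\right)^{2} = \left(123 + \frac{809}{2}\right)^{2} = \left(\frac{1055}{2}\right)^{2} = \frac{1113025}{4}$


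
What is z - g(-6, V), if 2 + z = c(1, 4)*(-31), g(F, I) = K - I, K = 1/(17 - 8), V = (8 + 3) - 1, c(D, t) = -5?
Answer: 1466/9 ≈ 162.89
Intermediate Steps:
V = 10 (V = 11 - 1 = 10)
K = 1/9 ≈ 0.11111
g(F, I) = 1/9 - I
z = 153 (z = -2 - 5*(-31) = -2 + 155 = 153)
z - g(-6, V) = 153 - (1/9 - 1*10) = 153 - (1/9 - 10) = 153 - 1*(-89/9) = 153 + 89/9 = 1466/9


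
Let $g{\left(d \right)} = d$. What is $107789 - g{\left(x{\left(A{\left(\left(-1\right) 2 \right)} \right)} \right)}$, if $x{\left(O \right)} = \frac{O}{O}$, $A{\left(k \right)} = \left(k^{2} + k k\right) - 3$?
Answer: $107788$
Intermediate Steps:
$A{\left(k \right)} = -3 + 2 k^{2}$ ($A{\left(k \right)} = \left(k^{2} + k^{2}\right) - 3 = 2 k^{2} - 3 = -3 + 2 k^{2}$)
$x{\left(O \right)} = 1$
$107789 - g{\left(x{\left(A{\left(\left(-1\right) 2 \right)} \right)} \right)} = 107789 - 1 = 107788$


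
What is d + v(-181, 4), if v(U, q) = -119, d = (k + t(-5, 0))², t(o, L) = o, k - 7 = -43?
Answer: 1562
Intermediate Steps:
k = -36 (k = 7 - 43 = -36)
d = 1681 (d = (-36 - 5)² = (-41)² = 1681)
d + v(-181, 4) = 1681 - 119 = 1562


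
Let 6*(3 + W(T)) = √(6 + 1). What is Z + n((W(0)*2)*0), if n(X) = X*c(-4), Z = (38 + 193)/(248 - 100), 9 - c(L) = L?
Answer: 231/148 ≈ 1.5608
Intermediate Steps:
W(T) = -3 + √7/6 (W(T) = -3 + √(6 + 1)/6 = -3 + √7/6)
c(L) = 9 - L
Z = 231/148 ≈ 1.5608
n(X) = 13*X (n(X) = X*(9 - 1*(-4)) = X*(9 + 4) = X*13 = 13*X)
Z + n((W(0)*2)*0) = 231/148 + 13*(((-3 + √7/6)*2)*0) = 231/148 + 13*((-6 + √7/3)*0) = 231/148 + 13*0 = 231/148 + 0 = 231/148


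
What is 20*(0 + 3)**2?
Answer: 180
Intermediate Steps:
20*(0 + 3)**2 = 20*3**2 = 20*9 = 180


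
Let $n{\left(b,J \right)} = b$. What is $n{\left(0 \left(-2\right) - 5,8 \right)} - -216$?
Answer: $211$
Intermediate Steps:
$n{\left(0 \left(-2\right) - 5,8 \right)} - -216 = \left(0 \left(-2\right) - 5\right) - -216 = \left(0 - 5\right) + 216 = -5 + 216 = 211$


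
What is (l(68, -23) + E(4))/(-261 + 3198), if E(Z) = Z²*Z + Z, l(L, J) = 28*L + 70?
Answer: 2042/2937 ≈ 0.69527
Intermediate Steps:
l(L, J) = 70 + 28*L
E(Z) = Z + Z³ (E(Z) = Z³ + Z = Z + Z³)
(l(68, -23) + E(4))/(-261 + 3198) = ((70 + 28*68) + (4 + 4³))/(-261 + 3198) = ((70 + 1904) + (4 + 64))/2937 = (1974 + 68)*(1/2937) = 2042*(1/2937) = 2042/2937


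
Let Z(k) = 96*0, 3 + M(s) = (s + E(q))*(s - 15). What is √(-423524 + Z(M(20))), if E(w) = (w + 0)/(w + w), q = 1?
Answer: 2*I*√105881 ≈ 650.79*I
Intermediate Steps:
E(w) = ½ (E(w) = w/((2*w)) = w*(1/(2*w)) = ½)
M(s) = -3 + (½ + s)*(-15 + s) (M(s) = -3 + (s + ½)*(s - 15) = -3 + (½ + s)*(-15 + s))
Z(k) = 0
√(-423524 + Z(M(20))) = √(-423524 + 0) = √(-423524) = 2*I*√105881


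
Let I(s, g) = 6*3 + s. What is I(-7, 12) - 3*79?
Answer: -226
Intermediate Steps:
I(s, g) = 18 + s
I(-7, 12) - 3*79 = (18 - 7) - 3*79 = 11 - 237 = -226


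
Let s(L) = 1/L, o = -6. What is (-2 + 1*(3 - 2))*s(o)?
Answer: ⅙ ≈ 0.16667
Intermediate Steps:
(-2 + 1*(3 - 2))*s(o) = (-2 + 1*(3 - 2))/(-6) = (-2 + 1*1)*(-⅙) = (-2 + 1)*(-⅙) = -1*(-⅙) = ⅙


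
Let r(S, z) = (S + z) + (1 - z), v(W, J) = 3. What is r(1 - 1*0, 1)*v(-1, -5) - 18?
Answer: -12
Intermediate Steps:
r(S, z) = 1 + S
r(1 - 1*0, 1)*v(-1, -5) - 18 = (1 + (1 - 1*0))*3 - 18 = (1 + (1 + 0))*3 - 18 = (1 + 1)*3 - 18 = 2*3 - 18 = 6 - 18 = -12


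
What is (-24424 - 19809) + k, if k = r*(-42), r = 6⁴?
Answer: -98665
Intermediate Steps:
r = 1296
k = -54432 (k = 1296*(-42) = -54432)
(-24424 - 19809) + k = (-24424 - 19809) - 54432 = -44233 - 54432 = -98665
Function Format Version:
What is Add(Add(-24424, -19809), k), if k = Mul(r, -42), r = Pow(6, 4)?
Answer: -98665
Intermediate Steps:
r = 1296
k = -54432 (k = Mul(1296, -42) = -54432)
Add(Add(-24424, -19809), k) = Add(Add(-24424, -19809), -54432) = Add(-44233, -54432) = -98665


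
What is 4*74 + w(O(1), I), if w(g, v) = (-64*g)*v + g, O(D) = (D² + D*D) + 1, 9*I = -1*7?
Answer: 1345/3 ≈ 448.33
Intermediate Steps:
I = -7/9 (I = (-1*7)/9 = (⅑)*(-7) = -7/9 ≈ -0.77778)
O(D) = 1 + 2*D² (O(D) = (D² + D²) + 1 = 2*D² + 1 = 1 + 2*D²)
w(g, v) = g - 64*g*v (w(g, v) = -64*g*v + g = g - 64*g*v)
4*74 + w(O(1), I) = 4*74 + (1 + 2*1²)*(1 - 64*(-7/9)) = 296 + (1 + 2*1)*(1 + 448/9) = 296 + (1 + 2)*(457/9) = 296 + 3*(457/9) = 296 + 457/3 = 1345/3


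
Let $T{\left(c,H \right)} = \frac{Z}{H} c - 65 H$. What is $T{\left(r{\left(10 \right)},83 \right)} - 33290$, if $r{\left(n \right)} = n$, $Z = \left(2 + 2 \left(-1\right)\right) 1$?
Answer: $-38685$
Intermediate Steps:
$Z = 0$ ($Z = \left(2 - 2\right) 1 = 0 \cdot 1 = 0$)
$T{\left(c,H \right)} = - 65 H$ ($T{\left(c,H \right)} = \frac{0}{H} c - 65 H = 0 c - 65 H = 0 - 65 H = - 65 H$)
$T{\left(r{\left(10 \right)},83 \right)} - 33290 = \left(-65\right) 83 - 33290 = -5395 - 33290 = -38685$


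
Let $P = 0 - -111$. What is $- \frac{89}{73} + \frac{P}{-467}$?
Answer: $- \frac{49666}{34091} \approx -1.4569$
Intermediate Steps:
$P = 111$ ($P = 0 + 111 = 111$)
$- \frac{89}{73} + \frac{P}{-467} = - \frac{89}{73} + \frac{111}{-467} = \left(-89\right) \frac{1}{73} + 111 \left(- \frac{1}{467}\right) = - \frac{89}{73} - \frac{111}{467} = - \frac{49666}{34091}$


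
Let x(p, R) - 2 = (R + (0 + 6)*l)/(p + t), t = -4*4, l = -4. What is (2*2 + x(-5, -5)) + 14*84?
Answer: 24851/21 ≈ 1183.4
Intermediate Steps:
t = -16
x(p, R) = 2 + (-24 + R)/(-16 + p) (x(p, R) = 2 + (R + (0 + 6)*(-4))/(p - 16) = 2 + (R + 6*(-4))/(-16 + p) = 2 + (R - 24)/(-16 + p) = 2 + (-24 + R)/(-16 + p))
(2*2 + x(-5, -5)) + 14*84 = (2*2 + (-56 - 5 + 2*(-5))/(-16 - 5)) + 14*84 = (4 + (-56 - 5 - 10)/(-21)) + 1176 = (4 - 1/21*(-71)) + 1176 = (4 + 71/21) + 1176 = 155/21 + 1176 = 24851/21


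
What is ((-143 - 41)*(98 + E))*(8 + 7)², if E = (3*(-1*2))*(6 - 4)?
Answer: -3560400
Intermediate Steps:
E = -12 (E = (3*(-2))*2 = -6*2 = -12)
((-143 - 41)*(98 + E))*(8 + 7)² = ((-143 - 41)*(98 - 12))*(8 + 7)² = -184*86*15² = -15824*225 = -3560400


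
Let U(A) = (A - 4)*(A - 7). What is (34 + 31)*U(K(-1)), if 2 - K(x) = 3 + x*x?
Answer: 3510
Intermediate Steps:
K(x) = -1 - x**2 (K(x) = 2 - (3 + x*x) = 2 - (3 + x**2) = 2 + (-3 - x**2) = -1 - x**2)
U(A) = (-7 + A)*(-4 + A) (U(A) = (-4 + A)*(-7 + A) = (-7 + A)*(-4 + A))
(34 + 31)*U(K(-1)) = (34 + 31)*(28 + (-1 - 1*(-1)**2)**2 - 11*(-1 - 1*(-1)**2)) = 65*(28 + (-1 - 1*1)**2 - 11*(-1 - 1*1)) = 65*(28 + (-1 - 1)**2 - 11*(-1 - 1)) = 65*(28 + (-2)**2 - 11*(-2)) = 65*(28 + 4 + 22) = 65*54 = 3510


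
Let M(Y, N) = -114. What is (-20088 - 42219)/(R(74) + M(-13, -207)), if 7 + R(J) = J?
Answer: 62307/47 ≈ 1325.7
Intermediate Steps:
R(J) = -7 + J
(-20088 - 42219)/(R(74) + M(-13, -207)) = (-20088 - 42219)/((-7 + 74) - 114) = -62307/(67 - 114) = -62307/(-47) = -62307*(-1/47) = 62307/47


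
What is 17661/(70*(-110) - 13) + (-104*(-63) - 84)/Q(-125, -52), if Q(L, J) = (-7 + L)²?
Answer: -72345/37708 ≈ -1.9186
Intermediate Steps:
17661/(70*(-110) - 13) + (-104*(-63) - 84)/Q(-125, -52) = 17661/(70*(-110) - 13) + (-104*(-63) - 84)/((-7 - 125)²) = 17661/(-7700 - 13) + (6552 - 84)/((-132)²) = 17661/(-7713) + 6468/17424 = 17661*(-1/7713) + 6468*(1/17424) = -5887/2571 + 49/132 = -72345/37708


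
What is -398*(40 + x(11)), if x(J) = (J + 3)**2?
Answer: -93928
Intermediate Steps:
x(J) = (3 + J)**2
-398*(40 + x(11)) = -398*(40 + (3 + 11)**2) = -398*(40 + 14**2) = -398*(40 + 196) = -398*236 = -93928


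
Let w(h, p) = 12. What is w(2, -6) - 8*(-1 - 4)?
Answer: 52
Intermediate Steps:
w(2, -6) - 8*(-1 - 4) = 12 - 8*(-1 - 4) = 12 - 8*(-5) = 12 + 40 = 52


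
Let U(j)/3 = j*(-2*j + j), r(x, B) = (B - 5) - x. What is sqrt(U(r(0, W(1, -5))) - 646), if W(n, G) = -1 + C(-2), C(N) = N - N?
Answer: I*sqrt(754) ≈ 27.459*I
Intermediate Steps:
C(N) = 0
W(n, G) = -1 (W(n, G) = -1 + 0 = -1)
r(x, B) = -5 + B - x (r(x, B) = (-5 + B) - x = -5 + B - x)
U(j) = -3*j**2 (U(j) = 3*(j*(-2*j + j)) = 3*(j*(-j)) = 3*(-j**2) = -3*j**2)
sqrt(U(r(0, W(1, -5))) - 646) = sqrt(-3*(-5 - 1 - 1*0)**2 - 646) = sqrt(-3*(-5 - 1 + 0)**2 - 646) = sqrt(-3*(-6)**2 - 646) = sqrt(-3*36 - 646) = sqrt(-108 - 646) = sqrt(-754) = I*sqrt(754)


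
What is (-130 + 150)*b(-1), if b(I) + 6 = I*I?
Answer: -100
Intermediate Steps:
b(I) = -6 + I**2 (b(I) = -6 + I*I = -6 + I**2)
(-130 + 150)*b(-1) = (-130 + 150)*(-6 + (-1)**2) = 20*(-6 + 1) = 20*(-5) = -100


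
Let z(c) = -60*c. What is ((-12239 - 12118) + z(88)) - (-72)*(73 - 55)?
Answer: -28341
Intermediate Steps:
((-12239 - 12118) + z(88)) - (-72)*(73 - 55) = ((-12239 - 12118) - 60*88) - (-72)*(73 - 55) = (-24357 - 5280) - (-72)*18 = -29637 - 1*(-1296) = -29637 + 1296 = -28341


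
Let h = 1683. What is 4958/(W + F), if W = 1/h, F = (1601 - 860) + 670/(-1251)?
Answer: 193309941/28870361 ≈ 6.6958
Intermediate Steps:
F = 926321/1251 (F = 741 + 670*(-1/1251) = 741 - 670/1251 = 926321/1251 ≈ 740.46)
W = 1/1683 ≈ 0.00059418
4958/(W + F) = 4958/(1/1683 + 926321/1251) = 4958/(57740722/77979) = 4958*(77979/57740722) = 193309941/28870361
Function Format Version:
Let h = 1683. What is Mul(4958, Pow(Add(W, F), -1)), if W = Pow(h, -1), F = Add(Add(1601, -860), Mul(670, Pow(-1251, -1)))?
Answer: Rational(193309941, 28870361) ≈ 6.6958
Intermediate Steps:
F = Rational(926321, 1251) (F = Add(741, Mul(670, Rational(-1, 1251))) = Add(741, Rational(-670, 1251)) = Rational(926321, 1251) ≈ 740.46)
W = Rational(1, 1683) (W = Pow(1683, -1) = Rational(1, 1683) ≈ 0.00059418)
Mul(4958, Pow(Add(W, F), -1)) = Mul(4958, Pow(Add(Rational(1, 1683), Rational(926321, 1251)), -1)) = Mul(4958, Pow(Rational(57740722, 77979), -1)) = Mul(4958, Rational(77979, 57740722)) = Rational(193309941, 28870361)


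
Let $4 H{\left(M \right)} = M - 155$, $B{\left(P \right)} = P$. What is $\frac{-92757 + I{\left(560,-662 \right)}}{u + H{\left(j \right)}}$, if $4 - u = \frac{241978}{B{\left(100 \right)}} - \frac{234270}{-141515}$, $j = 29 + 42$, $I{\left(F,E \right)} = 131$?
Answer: $\frac{131079683900}{3450751917} \approx 37.986$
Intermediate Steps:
$j = 71$
$u = - \frac{3421033767}{1415150}$ ($u = 4 - \left(\frac{241978}{100} - \frac{234270}{-141515}\right) = 4 - \left(241978 \cdot \frac{1}{100} - - \frac{46854}{28303}\right) = 4 - \left(\frac{120989}{50} + \frac{46854}{28303}\right) = 4 - \frac{3426694367}{1415150} = - \frac{3421033767}{1415150} \approx -2417.4$)
$H{\left(M \right)} = - \frac{155}{4} + \frac{M}{4}$ ($H{\left(M \right)} = \frac{M - 155}{4} = \frac{-155 + M}{4} = - \frac{155}{4} + \frac{M}{4}$)
$\frac{-92757 + I{\left(560,-662 \right)}}{u + H{\left(j \right)}} = \frac{-92757 + 131}{- \frac{3421033767}{1415150} + \left(- \frac{155}{4} + \frac{1}{4} \cdot 71\right)} = - \frac{92626}{- \frac{3421033767}{1415150} + \left(- \frac{155}{4} + \frac{71}{4}\right)} = - \frac{92626}{- \frac{3421033767}{1415150} - 21} = - \frac{92626}{- \frac{3450751917}{1415150}} = \left(-92626\right) \left(- \frac{1415150}{3450751917}\right) = \frac{131079683900}{3450751917}$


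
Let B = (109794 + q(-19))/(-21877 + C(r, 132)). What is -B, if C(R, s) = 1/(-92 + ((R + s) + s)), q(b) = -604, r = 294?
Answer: 50882540/10194681 ≈ 4.9911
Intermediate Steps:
C(R, s) = 1/(-92 + R + 2*s) (C(R, s) = 1/(-92 + (R + 2*s)) = 1/(-92 + R + 2*s))
B = -50882540/10194681 (B = (109794 - 604)/(-21877 + 1/(-92 + 294 + 2*132)) = 109190/(-21877 + 1/(-92 + 294 + 264)) = 109190/(-21877 + 1/466) = 109190/(-10194681/466) = 109190*(-466/10194681) = -50882540/10194681 ≈ -4.9911)
-B = -1*(-50882540/10194681) = 50882540/10194681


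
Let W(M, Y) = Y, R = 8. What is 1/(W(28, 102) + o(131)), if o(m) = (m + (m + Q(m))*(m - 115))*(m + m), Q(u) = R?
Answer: 1/617112 ≈ 1.6205e-6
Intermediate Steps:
Q(u) = 8
o(m) = 2*m*(m + (-115 + m)*(8 + m)) (o(m) = (m + (m + 8)*(m - 115))*(m + m) = (m + (8 + m)*(-115 + m))*(2*m) = (m + (-115 + m)*(8 + m))*(2*m) = 2*m*(m + (-115 + m)*(8 + m)))
1/(W(28, 102) + o(131)) = 1/(102 + 2*131*(-920 + 131**2 - 106*131)) = 1/(102 + 2*131*(-920 + 17161 - 13886)) = 1/(102 + 2*131*2355) = 1/(102 + 617010) = 1/617112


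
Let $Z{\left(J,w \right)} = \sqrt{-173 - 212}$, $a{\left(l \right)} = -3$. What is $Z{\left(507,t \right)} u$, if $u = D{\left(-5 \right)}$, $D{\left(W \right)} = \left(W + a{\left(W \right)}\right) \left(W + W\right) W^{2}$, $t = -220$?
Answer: $2000 i \sqrt{385} \approx 39243.0 i$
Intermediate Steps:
$Z{\left(J,w \right)} = i \sqrt{385}$ ($Z{\left(J,w \right)} = \sqrt{-385} = i \sqrt{385}$)
$D{\left(W \right)} = 2 W^{3} \left(-3 + W\right)$ ($D{\left(W \right)} = \left(W - 3\right) \left(W + W\right) W^{2} = \left(-3 + W\right) 2 W W^{2} = 2 W \left(-3 + W\right) W^{2} = 2 W^{3} \left(-3 + W\right)$)
$u = 2000$ ($u = 2 \left(-5\right)^{3} \left(-3 - 5\right) = 2 \left(-125\right) \left(-8\right) = 2000$)
$Z{\left(507,t \right)} u = i \sqrt{385} \cdot 2000 = 2000 i \sqrt{385}$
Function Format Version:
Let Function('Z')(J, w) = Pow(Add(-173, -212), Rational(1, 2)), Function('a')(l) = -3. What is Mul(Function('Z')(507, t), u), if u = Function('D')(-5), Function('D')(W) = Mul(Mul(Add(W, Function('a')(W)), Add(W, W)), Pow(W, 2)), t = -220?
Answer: Mul(2000, I, Pow(385, Rational(1, 2))) ≈ Mul(39243., I)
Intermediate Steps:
Function('Z')(J, w) = Mul(I, Pow(385, Rational(1, 2))) (Function('Z')(J, w) = Pow(-385, Rational(1, 2)) = Mul(I, Pow(385, Rational(1, 2))))
Function('D')(W) = Mul(2, Pow(W, 3), Add(-3, W)) (Function('D')(W) = Mul(Mul(Add(W, -3), Add(W, W)), Pow(W, 2)) = Mul(Mul(Add(-3, W), Mul(2, W)), Pow(W, 2)) = Mul(Mul(2, W, Add(-3, W)), Pow(W, 2)) = Mul(2, Pow(W, 3), Add(-3, W)))
u = 2000 (u = Mul(2, Pow(-5, 3), Add(-3, -5)) = Mul(2, -125, -8) = 2000)
Mul(Function('Z')(507, t), u) = Mul(Mul(I, Pow(385, Rational(1, 2))), 2000) = Mul(2000, I, Pow(385, Rational(1, 2)))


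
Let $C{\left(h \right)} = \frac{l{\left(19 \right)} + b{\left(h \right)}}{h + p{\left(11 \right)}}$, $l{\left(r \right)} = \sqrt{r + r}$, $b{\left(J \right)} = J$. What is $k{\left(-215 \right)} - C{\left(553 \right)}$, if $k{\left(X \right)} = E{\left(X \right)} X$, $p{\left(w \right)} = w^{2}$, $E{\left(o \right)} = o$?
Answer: $\frac{31155097}{674} - \frac{\sqrt{38}}{674} \approx 46224.0$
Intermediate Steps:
$l{\left(r \right)} = \sqrt{2} \sqrt{r}$ ($l{\left(r \right)} = \sqrt{2 r} = \sqrt{2} \sqrt{r}$)
$C{\left(h \right)} = \frac{h + \sqrt{38}}{121 + h}$ ($C{\left(h \right)} = \frac{\sqrt{2} \sqrt{19} + h}{h + 11^{2}} = \frac{\sqrt{38} + h}{h + 121} = \frac{h + \sqrt{38}}{121 + h}$)
$k{\left(X \right)} = X^{2}$ ($k{\left(X \right)} = X X = X^{2}$)
$k{\left(-215 \right)} - C{\left(553 \right)} = \left(-215\right)^{2} - \frac{553 + \sqrt{38}}{121 + 553} = 46225 - \frac{553 + \sqrt{38}}{674} = 46225 - \left(\frac{553}{674} + \frac{\sqrt{38}}{674}\right) = \frac{31155097}{674} - \frac{\sqrt{38}}{674}$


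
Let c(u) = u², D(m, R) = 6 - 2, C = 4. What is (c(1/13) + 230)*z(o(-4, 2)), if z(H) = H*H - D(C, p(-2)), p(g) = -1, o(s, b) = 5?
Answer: 816291/169 ≈ 4830.1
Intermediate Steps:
D(m, R) = 4
z(H) = -4 + H² (z(H) = H*H - 1*4 = H² - 4 = -4 + H²)
(c(1/13) + 230)*z(o(-4, 2)) = ((1/13)² + 230)*(-4 + 5²) = ((1/13)² + 230)*(-4 + 25) = (1/169 + 230)*21 = (38871/169)*21 = 816291/169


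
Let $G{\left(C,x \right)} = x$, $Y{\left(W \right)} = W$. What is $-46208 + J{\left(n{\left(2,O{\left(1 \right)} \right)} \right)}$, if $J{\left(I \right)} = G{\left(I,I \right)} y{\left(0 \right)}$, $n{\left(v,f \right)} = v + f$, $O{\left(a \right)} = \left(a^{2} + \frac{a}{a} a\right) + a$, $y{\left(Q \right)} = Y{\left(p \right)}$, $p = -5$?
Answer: $-46233$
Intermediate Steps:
$y{\left(Q \right)} = -5$
$O{\left(a \right)} = a^{2} + 2 a$ ($O{\left(a \right)} = \left(a^{2} + 1 a\right) + a = \left(a^{2} + a\right) + a = \left(a + a^{2}\right) + a = a^{2} + 2 a$)
$n{\left(v,f \right)} = f + v$
$J{\left(I \right)} = - 5 I$ ($J{\left(I \right)} = I \left(-5\right) = - 5 I$)
$-46208 + J{\left(n{\left(2,O{\left(1 \right)} \right)} \right)} = -46208 - 5 \left(1 \left(2 + 1\right) + 2\right) = -46208 - 5 \left(1 \cdot 3 + 2\right) = -46208 - 5 \left(3 + 2\right) = -46208 - 25 = -46233$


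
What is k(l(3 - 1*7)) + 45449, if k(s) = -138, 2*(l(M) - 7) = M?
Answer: 45311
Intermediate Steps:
l(M) = 7 + M/2
k(l(3 - 1*7)) + 45449 = -138 + 45449 = 45311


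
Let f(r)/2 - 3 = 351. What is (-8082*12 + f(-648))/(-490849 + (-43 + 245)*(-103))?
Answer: 96276/511655 ≈ 0.18817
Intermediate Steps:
f(r) = 708 (f(r) = 6 + 2*351 = 6 + 702 = 708)
(-8082*12 + f(-648))/(-490849 + (-43 + 245)*(-103)) = (-8082*12 + 708)/(-490849 + (-43 + 245)*(-103)) = (-96984 + 708)/(-490849 + 202*(-103)) = -96276/(-490849 - 20806) = -96276/(-511655) = -96276*(-1/511655) = 96276/511655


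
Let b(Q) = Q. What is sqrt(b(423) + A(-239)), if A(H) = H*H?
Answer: 2*sqrt(14386) ≈ 239.88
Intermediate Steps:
A(H) = H**2
sqrt(b(423) + A(-239)) = sqrt(423 + (-239)**2) = sqrt(423 + 57121) = sqrt(57544) = 2*sqrt(14386)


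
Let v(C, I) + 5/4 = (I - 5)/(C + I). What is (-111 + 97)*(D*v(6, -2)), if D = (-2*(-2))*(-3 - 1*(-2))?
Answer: -168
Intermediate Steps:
v(C, I) = -5/4 + (-5 + I)/(C + I) (v(C, I) = -5/4 + (I - 5)/(C + I) = -5/4 + (-5 + I)/(C + I))
D = -4 (D = 4*(-3 + 2) = 4*(-1) = -4)
(-111 + 97)*(D*v(6, -2)) = (-111 + 97)*(-(-20 - 1*(-2) - 5*6)/(6 - 2)) = -(-56)*(1/4)*(-20 + 2 - 30)/4 = -(-56)*(1/4)*(1/4)*(-48) = -(-56)*(-3) = -14*12 = -168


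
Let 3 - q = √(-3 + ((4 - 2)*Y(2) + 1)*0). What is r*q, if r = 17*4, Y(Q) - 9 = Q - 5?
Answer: 204 - 68*I*√3 ≈ 204.0 - 117.78*I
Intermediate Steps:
Y(Q) = 4 + Q (Y(Q) = 9 + (Q - 5) = 9 + (-5 + Q) = 4 + Q)
q = 3 - I*√3 (q = 3 - √(-3 + ((4 - 2)*(4 + 2) + 1)*0) = 3 - √(-3 + (2*6 + 1)*0) = 3 - √(-3 + (12 + 1)*0) = 3 - √(-3 + 13*0) = 3 - √(-3 + 0) = 3 - √(-3) = 3 - I*√3 ≈ 3.0 - 1.732*I)
r = 68
r*q = 68*(3 - I*√3) = 204 - 68*I*√3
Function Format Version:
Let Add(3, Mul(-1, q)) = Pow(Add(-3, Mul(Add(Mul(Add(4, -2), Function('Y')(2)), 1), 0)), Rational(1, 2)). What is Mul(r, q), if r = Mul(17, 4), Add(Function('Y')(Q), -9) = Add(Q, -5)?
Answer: Add(204, Mul(-68, I, Pow(3, Rational(1, 2)))) ≈ Add(204.00, Mul(-117.78, I))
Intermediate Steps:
Function('Y')(Q) = Add(4, Q) (Function('Y')(Q) = Add(9, Add(Q, -5)) = Add(9, Add(-5, Q)) = Add(4, Q))
q = Add(3, Mul(-1, I, Pow(3, Rational(1, 2)))) (q = Add(3, Mul(-1, Pow(Add(-3, Mul(Add(Mul(Add(4, -2), Add(4, 2)), 1), 0)), Rational(1, 2)))) = Add(3, Mul(-1, Pow(Add(-3, Mul(Add(Mul(2, 6), 1), 0)), Rational(1, 2)))) = Add(3, Mul(-1, Pow(Add(-3, Mul(Add(12, 1), 0)), Rational(1, 2)))) = Add(3, Mul(-1, Pow(Add(-3, Mul(13, 0)), Rational(1, 2)))) = Add(3, Mul(-1, Pow(Add(-3, 0), Rational(1, 2)))) = Add(3, Mul(-1, Pow(-3, Rational(1, 2)))) = Add(3, Mul(-1, Mul(I, Pow(3, Rational(1, 2))))) = Add(3, Mul(-1, I, Pow(3, Rational(1, 2)))) ≈ Add(3.0000, Mul(-1.7320, I)))
r = 68
Mul(r, q) = Mul(68, Add(3, Mul(-1, I, Pow(3, Rational(1, 2))))) = Add(204, Mul(-68, I, Pow(3, Rational(1, 2))))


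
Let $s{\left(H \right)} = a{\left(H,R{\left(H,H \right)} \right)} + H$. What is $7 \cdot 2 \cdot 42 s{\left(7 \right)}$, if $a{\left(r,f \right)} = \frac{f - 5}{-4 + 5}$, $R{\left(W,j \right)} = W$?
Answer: $5292$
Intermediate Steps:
$a{\left(r,f \right)} = -5 + f$ ($a{\left(r,f \right)} = \frac{-5 + f}{1} = \left(-5 + f\right) 1 = -5 + f$)
$s{\left(H \right)} = -5 + 2 H$ ($s{\left(H \right)} = \left(-5 + H\right) + H = -5 + 2 H$)
$7 \cdot 2 \cdot 42 s{\left(7 \right)} = 7 \cdot 2 \cdot 42 \left(-5 + 2 \cdot 7\right) = 14 \cdot 42 \left(-5 + 14\right) = 588 \cdot 9 = 5292$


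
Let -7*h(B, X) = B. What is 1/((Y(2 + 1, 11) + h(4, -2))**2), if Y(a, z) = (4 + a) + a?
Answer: 49/4356 ≈ 0.011249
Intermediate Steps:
h(B, X) = -B/7
Y(a, z) = 4 + 2*a
1/((Y(2 + 1, 11) + h(4, -2))**2) = 1/(((4 + 2*(2 + 1)) - 1/7*4)**2) = 1/(((4 + 2*3) - 4/7)**2) = 1/(((4 + 6) - 4/7)**2) = 1/((10 - 4/7)**2) = 1/((66/7)**2) = 1/(4356/49) = 49/4356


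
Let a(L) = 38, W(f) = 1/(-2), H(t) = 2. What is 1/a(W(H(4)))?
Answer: 1/38 ≈ 0.026316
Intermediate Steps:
W(f) = -½
1/a(W(H(4))) = 1/38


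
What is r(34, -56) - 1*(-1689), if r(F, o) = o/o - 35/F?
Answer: 57425/34 ≈ 1689.0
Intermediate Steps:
r(F, o) = 1 - 35/F
r(34, -56) - 1*(-1689) = (-35 + 34)/34 - 1*(-1689) = (1/34)*(-1) + 1689 = -1/34 + 1689 = 57425/34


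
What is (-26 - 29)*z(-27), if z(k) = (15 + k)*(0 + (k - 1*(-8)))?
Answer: -12540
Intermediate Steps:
z(k) = (8 + k)*(15 + k) (z(k) = (15 + k)*(0 + (k + 8)) = (15 + k)*(0 + (8 + k)) = (15 + k)*(8 + k) = (8 + k)*(15 + k))
(-26 - 29)*z(-27) = (-26 - 29)*(120 + (-27)**2 + 23*(-27)) = -55*(120 + 729 - 621) = -55*228 = -12540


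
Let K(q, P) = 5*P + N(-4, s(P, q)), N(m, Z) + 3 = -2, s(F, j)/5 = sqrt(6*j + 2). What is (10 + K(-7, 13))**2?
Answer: 4900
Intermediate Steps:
s(F, j) = 5*sqrt(2 + 6*j) (s(F, j) = 5*sqrt(6*j + 2) = 5*sqrt(2 + 6*j))
N(m, Z) = -5 (N(m, Z) = -3 - 2 = -5)
K(q, P) = -5 + 5*P (K(q, P) = 5*P - 5 = -5 + 5*P)
(10 + K(-7, 13))**2 = (10 + (-5 + 5*13))**2 = (10 + (-5 + 65))**2 = (10 + 60)**2 = 70**2 = 4900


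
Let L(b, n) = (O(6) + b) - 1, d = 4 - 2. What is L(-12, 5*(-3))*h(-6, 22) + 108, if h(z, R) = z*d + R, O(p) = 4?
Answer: 18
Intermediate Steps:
d = 2
h(z, R) = R + 2*z (h(z, R) = z*2 + R = 2*z + R = R + 2*z)
L(b, n) = 3 + b (L(b, n) = (4 + b) - 1 = 3 + b)
L(-12, 5*(-3))*h(-6, 22) + 108 = (3 - 12)*(22 + 2*(-6)) + 108 = -9*(22 - 12) + 108 = -9*10 + 108 = -90 + 108 = 18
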